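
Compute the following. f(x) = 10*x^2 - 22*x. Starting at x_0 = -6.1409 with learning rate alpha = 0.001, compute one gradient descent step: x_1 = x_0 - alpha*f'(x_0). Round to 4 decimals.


We compute the gradient at x_0 and apply the update.
f'(x) = 20*x - 22
f'(-6.1409) = 20*-6.1409 - 22 = -144.818
x_1 = -6.1409 - 0.001*-144.818 = -5.9961


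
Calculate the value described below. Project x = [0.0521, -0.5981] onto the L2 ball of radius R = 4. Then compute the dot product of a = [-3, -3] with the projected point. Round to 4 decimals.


Step 1: Compute ||x|| (intermediates to 6 decimals).
||x|| = sqrt(0.0521^2 + (-0.5981)^2) = 0.600365
Step 2: Project.
Since ||x|| <= R, proj = x (no scaling needed).
proj(x) = [0.0521, -0.5981]
Step 3: Dot product.
a^T * proj(x) = -3*0.0521 - 3*(-0.5981) = 1.638


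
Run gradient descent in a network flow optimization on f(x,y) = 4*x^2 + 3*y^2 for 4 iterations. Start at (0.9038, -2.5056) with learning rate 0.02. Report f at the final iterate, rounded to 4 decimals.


Gradient descent on f(x,y) = 4*x^2 + 3*y^2.
Starting point: (0.9038, -2.5056), alpha = 0.02
Step 1: grad_x = 2*4*0.9038 = 7.2304, grad_y = 2*3*-2.5056 = -15.0336
  x_1 = 0.9038 - 0.02*7.2304 = 0.7592
  y_1 = -2.5056 - 0.02*-15.0336 = -2.2049
Step 2: grad_x = 2*4*0.7592 = 6.0735, grad_y = 2*3*-2.2049 = -13.2296
  x_2 = 0.7592 - 0.02*6.0735 = 0.6377
  y_2 = -2.2049 - 0.02*-13.2296 = -1.9403
Step 3: grad_x = 2*4*0.6377 = 5.1018, grad_y = 2*3*-1.9403 = -11.642
  x_3 = 0.6377 - 0.02*5.1018 = 0.5357
  y_3 = -1.9403 - 0.02*-11.642 = -1.7075
Step 4: grad_x = 2*4*0.5357 = 4.2855, grad_y = 2*3*-1.7075 = -10.245
  x_4 = 0.5357 - 0.02*4.2855 = 0.45
  y_4 = -1.7075 - 0.02*-10.245 = -1.5026
f(0.45, -1.5026) = 4*0.45^2 + 3*(-1.5026)^2 = 7.5833


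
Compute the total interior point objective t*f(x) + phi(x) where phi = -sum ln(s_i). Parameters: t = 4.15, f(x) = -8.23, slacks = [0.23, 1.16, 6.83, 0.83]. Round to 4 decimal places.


Step 1: Compute log-barrier.
ln values: [-1.4697, 0.1484, 1.9213, -0.1863]
phi = -(-1.4697 + 0.1484 + 1.9213 - 0.1863) = -0.4137
Step 2: Compute augmented objective.
t*f(x) = 4.15*-8.23 = -34.1545
Total = -34.1545 - 0.4137 = -34.5682


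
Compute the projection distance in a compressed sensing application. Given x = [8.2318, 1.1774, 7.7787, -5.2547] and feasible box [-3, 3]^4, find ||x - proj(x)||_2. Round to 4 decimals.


Project each component onto [-3, 3].
clip(8.2318) = 3.0, clip(1.1774) = 1.1774, clip(7.7787) = 3.0, clip(-5.2547) = -3.0
Projection = [3.0, 1.1774, 3.0, -3.0]
Squared diffs: [27.3717, 0.0, 22.836, 5.0837]
Distance = sqrt(55.2914) = 7.4358


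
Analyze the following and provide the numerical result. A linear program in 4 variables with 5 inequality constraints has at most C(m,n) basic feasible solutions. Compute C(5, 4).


Each vertex corresponds to some choice of n active constraints out of m, so the number of vertices is at most C(m, n) = m! / (n!(m-n)!).
m = 5, n = 4
Numerator: 5 * 4 * 3 * 2
Denominator: 4! = 24
C(5, 4) = 5


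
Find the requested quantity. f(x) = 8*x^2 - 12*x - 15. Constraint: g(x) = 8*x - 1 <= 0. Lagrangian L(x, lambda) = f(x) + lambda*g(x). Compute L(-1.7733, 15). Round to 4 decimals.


Step 1: Evaluate f(x).
f(-1.7733) = 8*(-1.7733)^2 - 12*(-1.7733) - 15 = 31.4363
Step 2: Evaluate g(x).
g(-1.7733) = 8*-1.7733 - 1 = -15.1864
Step 3: Compute Lagrangian.
L = 31.4363 + 15*-15.1864 = -196.3597


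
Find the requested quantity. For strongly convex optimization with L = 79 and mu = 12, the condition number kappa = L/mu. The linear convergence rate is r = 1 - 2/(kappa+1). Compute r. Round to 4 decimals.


Step 1: Compute the condition number.
kappa = L/mu = 79/12 = 6.5833
Step 2: Compute the convergence rate.
r = 1 - 2/(kappa + 1) = 1 - 2*mu/(L + mu) = (L - mu)/(L + mu) = 67/91 = 0.7363


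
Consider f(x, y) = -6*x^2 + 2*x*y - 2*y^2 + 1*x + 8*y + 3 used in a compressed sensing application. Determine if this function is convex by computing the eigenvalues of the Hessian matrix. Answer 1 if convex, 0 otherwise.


The Hessian of f(x,y) = -6*x^2 + 2*x*y - 2*y^2 + 1*x + 8*y + 3 is:
H = [[-12, 2], [2, -4]]
Trace = -12 - 4 = -16
Determinant = -12*-4 - (2)^2 = 44
Discriminant = (-16)^2 - 4*44 = 80.0
Eigenvalues: lambda_1 = -12.4721, lambda_2 = -3.5279
The function is not convex.

0


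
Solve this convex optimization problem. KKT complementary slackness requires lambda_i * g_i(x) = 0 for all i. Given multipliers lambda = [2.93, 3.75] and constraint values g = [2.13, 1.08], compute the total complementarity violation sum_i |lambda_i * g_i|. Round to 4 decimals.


KKT complementary slackness check:
lambda_1 * g_1 = 2.93 * 2.13 = 6.2409
lambda_2 * g_2 = 3.75 * 1.08 = 4.05
Total violation = 6.2409 + 4.05 = 10.2909


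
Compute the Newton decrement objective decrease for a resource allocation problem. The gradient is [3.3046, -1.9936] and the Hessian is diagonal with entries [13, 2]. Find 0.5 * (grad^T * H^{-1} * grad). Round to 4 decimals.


Step 1: H is diagonal, so H^(-1) * g = [0.2542, -0.9968].
Step 2: g^T H^(-1) g = sum_i g_i^2 / H_ii
  = (3.3046)^2/13 + (-1.9936)^2/2
  = 0.84 + 1.9872 = 2.8272
Step 3: Objective decrease = 0.5 * g^T H^(-1) g = 1.4136


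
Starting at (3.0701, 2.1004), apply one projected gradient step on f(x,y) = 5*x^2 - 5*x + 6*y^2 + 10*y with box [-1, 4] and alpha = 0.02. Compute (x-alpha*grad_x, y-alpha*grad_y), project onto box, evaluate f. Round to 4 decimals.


Step 1: Compute gradient at (3.0701, 2.1004).
grad_x = 2*5*3.0701 - 5 = 25.701
grad_y = 2*6*2.1004 + 10 = 35.2048
Step 2: Gradient step.
x_raw = 3.0701 - 0.02*25.701 = 2.5561
y_raw = 2.1004 - 0.02*35.2048 = 1.3963
Step 3: Project onto [-1, 4].
x_proj = clip(2.5561) = 2.5561
y_proj = clip(1.3963) = 1.3963
Step 4: Evaluate f.
f(2.5561, 1.3963) = 45.5484


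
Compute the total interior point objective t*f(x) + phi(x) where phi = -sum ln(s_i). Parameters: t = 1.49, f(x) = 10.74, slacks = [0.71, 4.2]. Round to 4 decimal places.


Step 1: Compute log-barrier.
ln values: [-0.3425, 1.4351]
phi = -(-0.3425 + 1.4351) = -1.0926
Step 2: Compute augmented objective.
t*f(x) = 1.49*10.74 = 16.0026
Total = 16.0026 - 1.0926 = 14.91


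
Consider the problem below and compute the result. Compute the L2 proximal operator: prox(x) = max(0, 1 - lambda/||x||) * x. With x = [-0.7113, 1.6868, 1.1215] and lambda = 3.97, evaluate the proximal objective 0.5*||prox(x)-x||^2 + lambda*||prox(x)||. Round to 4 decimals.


Step 1: Compute ||x||.
||x|| = 2.1469
Step 2: Compute scaling factor.
scale = max(0, 1 - 3.97/2.1469) = 0.0
Step 3: prox(x) = [-0.0, 0.0, 0.0]
||prox(x)|| = 0.0
Step 4: Proximal objective.
0.5*||prox-x||^2 = 2.3045
lambda*||prox|| = 0.0
Total = 2.3045


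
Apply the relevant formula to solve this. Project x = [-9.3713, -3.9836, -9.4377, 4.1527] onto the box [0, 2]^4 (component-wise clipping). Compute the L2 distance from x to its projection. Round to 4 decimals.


Project each component onto [0, 2].
clip(-9.3713) = 0.0, clip(-3.9836) = 0.0, clip(-9.4377) = 0.0, clip(4.1527) = 2.0
Projection = [0.0, 0.0, 0.0, 2.0]
Squared diffs: [87.8213, 15.8691, 89.0702, 4.6341]
Distance = sqrt(197.3947) = 14.0497


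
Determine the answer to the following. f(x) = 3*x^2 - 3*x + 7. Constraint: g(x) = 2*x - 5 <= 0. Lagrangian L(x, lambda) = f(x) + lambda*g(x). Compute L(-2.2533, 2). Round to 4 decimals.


Step 1: Evaluate f(x).
f(-2.2533) = 3*(-2.2533)^2 - 3*(-2.2533) + 7 = 28.992
Step 2: Evaluate g(x).
g(-2.2533) = 2*-2.2533 - 5 = -9.5066
Step 3: Compute Lagrangian.
L = 28.992 + 2*-9.5066 = 9.9788


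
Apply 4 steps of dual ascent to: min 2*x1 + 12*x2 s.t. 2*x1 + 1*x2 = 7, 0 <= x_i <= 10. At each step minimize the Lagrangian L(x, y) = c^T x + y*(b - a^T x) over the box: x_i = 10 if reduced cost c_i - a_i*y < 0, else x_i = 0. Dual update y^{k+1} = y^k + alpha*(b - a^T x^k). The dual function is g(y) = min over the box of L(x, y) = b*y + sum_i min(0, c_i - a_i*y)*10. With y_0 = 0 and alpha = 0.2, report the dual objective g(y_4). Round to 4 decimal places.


Dual ascent for LP: min 2*x1 + 12*x2, 2*x1 + 1*x2 = 7, 0 <= x_i <= 10
Step 1: y^k = 0.0, reduced costs: (2.0, 12.0)
  x^k = (0.0, 0.0), subgradient = b - a^T x = 7.0
  y^{k+1} = 0.0 + 0.2*7.0 = 1.4
Step 2: y^k = 1.4, reduced costs: (-0.8, 10.6)
  x^k = (10.0, 0.0), subgradient = b - a^T x = -13.0
  y^{k+1} = 1.4 + 0.2*-13.0 = -1.2
Step 3: y^k = -1.2, reduced costs: (4.4, 13.2)
  x^k = (0.0, 0.0), subgradient = b - a^T x = 7.0
  y^{k+1} = -1.2 + 0.2*7.0 = 0.2
Step 4: y^k = 0.2, reduced costs: (1.6, 11.8)
  x^k = (0.0, 0.0), subgradient = b - a^T x = 7.0
  y^{k+1} = 0.2 + 0.2*7.0 = 1.6
Dual objective at y_4 = 1.6: reduced costs (-1.2, 10.4), box minimizer x = (10.0, 0.0)
g(y_4) = b*y + (c1 - a1*y)*x1 + (c2 - a2*y)*x2 = 7*1.6 + (-1.2)*10.0 + 10.4*0.0 = 11.2 - 12.0 + 0.0 = -0.8


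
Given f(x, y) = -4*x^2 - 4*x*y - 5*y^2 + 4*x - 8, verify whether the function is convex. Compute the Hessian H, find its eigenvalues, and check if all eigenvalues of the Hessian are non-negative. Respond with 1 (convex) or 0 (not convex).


The Hessian of f(x,y) = -4*x^2 - 4*x*y - 5*y^2 + 4*x - 8 is:
H = [[-8, -4], [-4, -10]]
Trace = -8 - 10 = -18
Determinant = -8*-10 - (-4)^2 = 64
Discriminant = (-18)^2 - 4*64 = 68.0
Eigenvalues: lambda_1 = -13.1231, lambda_2 = -4.8769
The function is not convex.

0


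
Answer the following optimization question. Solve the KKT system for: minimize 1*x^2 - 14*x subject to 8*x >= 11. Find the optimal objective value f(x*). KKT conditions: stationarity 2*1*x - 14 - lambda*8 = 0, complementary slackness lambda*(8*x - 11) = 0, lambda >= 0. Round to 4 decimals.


Step 1: Try lambda = 0 (constraint inactive).
Stationarity: 2*1*x - 14 = 0
x* = 14/(2*1) = 7.0
Check constraint: 8*7.0 = 56.0 >= 11 -- satisfied.
Step 2: Compute optimal value.
f(x*) = 1*7.0^2 - 14*7.0 = -49.0


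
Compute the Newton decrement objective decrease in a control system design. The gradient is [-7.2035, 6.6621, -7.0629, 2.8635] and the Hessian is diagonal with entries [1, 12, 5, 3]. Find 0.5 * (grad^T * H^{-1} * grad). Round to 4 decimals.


Step 1: H is diagonal, so H^(-1) * g = [-7.2035, 0.5552, -1.4126, 0.9545].
Step 2: g^T H^(-1) g = sum_i g_i^2 / H_ii
  = (-7.2035)^2/1 + (6.6621)^2/12 + (-7.0629)^2/5 + (2.8635)^2/3
  = 51.8904 + 3.6986 + 9.9769 + 2.7332 = 68.2992
Step 3: Objective decrease = 0.5 * g^T H^(-1) g = 34.1496


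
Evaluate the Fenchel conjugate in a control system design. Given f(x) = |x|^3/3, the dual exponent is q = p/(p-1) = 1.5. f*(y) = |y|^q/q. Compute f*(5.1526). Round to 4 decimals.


The conjugate exponent q satisfies 1/p + 1/q = 1.
p = 3, so q = 3/(3 - 1) = 1.5
|y|^q = 5.1526^1.5 = 11.6961
f*(5.1526) = 11.6961 / 1.5 = 7.7974


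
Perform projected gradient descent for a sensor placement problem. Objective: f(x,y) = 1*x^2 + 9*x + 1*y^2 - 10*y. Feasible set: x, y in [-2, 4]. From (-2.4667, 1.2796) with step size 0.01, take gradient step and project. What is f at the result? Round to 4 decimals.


Step 1: Compute gradient at (-2.4667, 1.2796).
grad_x = 2*1*-2.4667 + 9 = 4.0666
grad_y = 2*1*1.2796 - 10 = -7.4408
Step 2: Gradient step.
x_raw = -2.4667 - 0.01*4.0666 = -2.5074
y_raw = 1.2796 - 0.01*-7.4408 = 1.354
Step 3: Project onto [-2, 4].
x_proj = clip(-2.5074) = -2.0
y_proj = clip(1.354) = 1.354
Step 4: Evaluate f.
f(-2.0, 1.354) = -25.7067


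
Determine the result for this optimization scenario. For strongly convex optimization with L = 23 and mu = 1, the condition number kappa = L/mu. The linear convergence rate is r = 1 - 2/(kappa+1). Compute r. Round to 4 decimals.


Step 1: Compute the condition number.
kappa = L/mu = 23/1 = 23.0
Step 2: Compute the convergence rate.
r = 1 - 2/(kappa + 1) = 1 - 2*mu/(L + mu) = (L - mu)/(L + mu) = 22/24 = 0.9167


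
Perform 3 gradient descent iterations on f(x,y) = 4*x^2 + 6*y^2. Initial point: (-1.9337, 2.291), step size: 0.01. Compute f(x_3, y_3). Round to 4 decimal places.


Gradient descent on f(x,y) = 4*x^2 + 6*y^2.
Starting point: (-1.9337, 2.291), alpha = 0.01
Step 1: grad_x = 2*4*-1.9337 = -15.4696, grad_y = 2*6*2.291 = 27.492
  x_1 = -1.9337 - 0.01*-15.4696 = -1.779
  y_1 = 2.291 - 0.01*27.492 = 2.0161
Step 2: grad_x = 2*4*-1.779 = -14.232, grad_y = 2*6*2.0161 = 24.193
  x_2 = -1.779 - 0.01*-14.232 = -1.6367
  y_2 = 2.0161 - 0.01*24.193 = 1.7742
Step 3: grad_x = 2*4*-1.6367 = -13.0935, grad_y = 2*6*1.7742 = 21.2898
  x_3 = -1.6367 - 0.01*-13.0935 = -1.5057
  y_3 = 1.7742 - 0.01*21.2898 = 1.5613
f(-1.5057, 1.5613) = 4*(-1.5057)^2 + 6*1.5613^2 = 23.6942


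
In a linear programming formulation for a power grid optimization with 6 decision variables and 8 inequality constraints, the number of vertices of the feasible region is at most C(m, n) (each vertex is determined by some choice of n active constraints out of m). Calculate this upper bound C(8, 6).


Each vertex corresponds to some choice of n active constraints out of m, so the number of vertices is at most C(m, n) = m! / (n!(m-n)!).
m = 8, n = 6
Numerator: 8 * 7 * 6 * 5 * 4 * 3
Denominator: 6! = 720
C(8, 6) = 28


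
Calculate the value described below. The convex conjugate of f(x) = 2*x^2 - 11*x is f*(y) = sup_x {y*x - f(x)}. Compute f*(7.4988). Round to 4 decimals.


f*(y) = sup_x {y*x - a*x^2 - b*x} = sup_x {(y-b)*x - a*x^2}
FOC: (y - b) - 2a*x = 0 => x* = (y - b)/(2a)
x* = (7.4988 + 11)/(2*2) = 4.6247
f*(7.4988) = (y-b)^2/(4a) = (7.4988 + 11)^2/(4*2)
= 342.2056/8 = 42.7757


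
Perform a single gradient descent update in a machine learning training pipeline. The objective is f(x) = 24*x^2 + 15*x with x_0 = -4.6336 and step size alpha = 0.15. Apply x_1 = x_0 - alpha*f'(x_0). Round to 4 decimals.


We compute the gradient at x_0 and apply the update.
f'(x) = 48*x + 15
f'(-4.6336) = 48*-4.6336 + 15 = -207.4128
x_1 = -4.6336 - 0.15*-207.4128 = 26.4783


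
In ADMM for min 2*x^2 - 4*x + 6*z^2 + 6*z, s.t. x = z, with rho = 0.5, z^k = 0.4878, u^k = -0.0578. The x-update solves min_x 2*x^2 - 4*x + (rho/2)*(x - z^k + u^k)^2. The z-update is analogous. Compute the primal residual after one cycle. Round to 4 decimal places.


ADMM iteration with rho = 0.5, z^k = 0.4878, u^k = -0.0578
Step 1: x-update.
Minimize 2*x^2 - 4*x + (0.5/2)*(x - 0.4878 - 0.0578)^2
FOC: (2*2 + 0.5)*x = 4 + 0.5*(0.4878 + 0.0578)
x^{k+1} = 0.9495
Step 2: z-update.
Minimize 6*z^2 + 6*z + (0.5/2)*(0.9495 - z - 0.0578)^2
FOC: (2*6 + 0.5)*z = -6 + 0.5*(0.9495 - 0.0578)
z^{k+1} = -0.4443
Step 3: u-update.
u^{k+1} = -0.0578 + 0.9495 + 0.4443 = 1.336
Step 4: Primal residual = |0.9495 + 0.4443| = 1.3938


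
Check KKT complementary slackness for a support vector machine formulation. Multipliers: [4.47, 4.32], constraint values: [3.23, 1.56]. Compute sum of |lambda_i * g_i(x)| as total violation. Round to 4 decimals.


KKT complementary slackness check:
lambda_1 * g_1 = 4.47 * 3.23 = 14.4381
lambda_2 * g_2 = 4.32 * 1.56 = 6.7392
Total violation = 14.4381 + 6.7392 = 21.1773


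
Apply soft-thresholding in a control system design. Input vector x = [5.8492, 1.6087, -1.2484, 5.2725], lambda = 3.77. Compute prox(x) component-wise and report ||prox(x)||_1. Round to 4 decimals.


Soft-thresholding with lambda = 3.77:
prox(5.8492) = sign(5.8492)*max(|5.8492| - 3.77, 0) = 2.0792
prox(1.6087) = sign(1.6087)*max(|1.6087| - 3.77, 0) = 0.0
prox(-1.2484) = sign(-1.2484)*max(|-1.2484| - 3.77, 0) = 0.0
prox(5.2725) = sign(5.2725)*max(|5.2725| - 3.77, 0) = 1.5025
prox(x) = [2.0792, 0.0, 0.0, 1.5025]
||prox(x)||_1 = 2.0792 + 0.0 + 0.0 + 1.5025 = 3.5817


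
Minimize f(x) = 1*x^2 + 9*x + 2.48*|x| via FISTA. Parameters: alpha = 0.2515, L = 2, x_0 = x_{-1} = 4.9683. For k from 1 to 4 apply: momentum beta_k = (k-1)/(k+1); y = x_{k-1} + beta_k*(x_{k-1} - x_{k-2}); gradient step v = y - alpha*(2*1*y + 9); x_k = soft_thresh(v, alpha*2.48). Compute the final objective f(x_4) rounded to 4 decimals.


FISTA on f(x) = 1*x^2 + 9*x + 2.48*|x|
L = 2, alpha = 0.2515
Iteration 1: beta = 0.0, y = 4.9683 + 0.0*(4.9683 - 4.9683) = 4.9683
  grad(y) = 18.9366, v = y - alpha*grad = 0.2057
  prox(v) = soft_thresh(0.2057, 0.6237) = 0.0
Iteration 2: beta = 0.3333, y = 0.0 + 0.3333*(0.0 - 4.9683) = -1.6561
  grad(y) = 5.6878, v = y - alpha*grad = -3.0866
  prox(v) = soft_thresh(-3.0866, 0.6237) = -2.4629
Iteration 3: beta = 0.5, y = -2.4629 + 0.5*(-2.4629 - 0.0) = -3.6943
  grad(y) = 1.6114, v = y - alpha*grad = -4.0996
  prox(v) = soft_thresh(-4.0996, 0.6237) = -3.4758
Iteration 4: beta = 0.6, y = -3.4758 + 0.6*(-3.4758 + 2.4629) = -4.0836
  grad(y) = 0.8327, v = y - alpha*grad = -4.2931
  prox(v) = soft_thresh(-4.2931, 0.6237) = -3.6693
f(x_4) = 1*(-3.6693)^2 + 9*(-3.6693) + 2.48*|-3.6693| = -10.46


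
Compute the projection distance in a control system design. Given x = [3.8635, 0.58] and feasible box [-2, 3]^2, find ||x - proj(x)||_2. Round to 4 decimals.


Project each component onto [-2, 3].
clip(3.8635) = 3.0, clip(0.58) = 0.58
Projection = [3.0, 0.58]
Squared diffs: [0.7456, 0.0]
Distance = sqrt(0.7456) = 0.8635


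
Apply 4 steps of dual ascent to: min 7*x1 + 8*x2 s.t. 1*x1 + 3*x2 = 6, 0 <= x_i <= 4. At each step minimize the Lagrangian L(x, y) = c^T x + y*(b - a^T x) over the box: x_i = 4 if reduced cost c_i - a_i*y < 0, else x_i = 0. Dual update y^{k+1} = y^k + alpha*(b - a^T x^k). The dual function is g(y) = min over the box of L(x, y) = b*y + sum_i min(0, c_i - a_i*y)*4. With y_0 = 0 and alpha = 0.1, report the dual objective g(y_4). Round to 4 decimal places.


Dual ascent for LP: min 7*x1 + 8*x2, 1*x1 + 3*x2 = 6, 0 <= x_i <= 4
Step 1: y^k = 0.0, reduced costs: (7.0, 8.0)
  x^k = (0.0, 0.0), subgradient = b - a^T x = 6.0
  y^{k+1} = 0.0 + 0.1*6.0 = 0.6
Step 2: y^k = 0.6, reduced costs: (6.4, 6.2)
  x^k = (0.0, 0.0), subgradient = b - a^T x = 6.0
  y^{k+1} = 0.6 + 0.1*6.0 = 1.2
Step 3: y^k = 1.2, reduced costs: (5.8, 4.4)
  x^k = (0.0, 0.0), subgradient = b - a^T x = 6.0
  y^{k+1} = 1.2 + 0.1*6.0 = 1.8
Step 4: y^k = 1.8, reduced costs: (5.2, 2.6)
  x^k = (0.0, 0.0), subgradient = b - a^T x = 6.0
  y^{k+1} = 1.8 + 0.1*6.0 = 2.4
Dual objective at y_4 = 2.4: reduced costs (4.6, 0.8), box minimizer x = (0.0, 0.0)
g(y_4) = b*y + (c1 - a1*y)*x1 + (c2 - a2*y)*x2 = 6*2.4 + 4.6*0.0 + 0.8*0.0 = 14.4 + 0.0 + 0.0 = 14.4


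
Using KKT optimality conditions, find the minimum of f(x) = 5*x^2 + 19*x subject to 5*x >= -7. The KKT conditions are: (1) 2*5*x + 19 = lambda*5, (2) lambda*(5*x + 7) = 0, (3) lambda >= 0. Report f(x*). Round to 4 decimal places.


Step 1: Try lambda = 0 (constraint inactive).
x_unc = -19/(2*5) = -1.9
Check: 5*-1.9 = -9.5 < -7 -- violated!
Step 2: Constraint must be active: 5*x = -7
x* = -7/5 = -1.4
lambda = (2*5*(-1.4) + 19)/5 = 1.0
Step 3: Compute optimal value.
f(x*) = 5*(-1.4)^2 + 19*(-1.4) = -16.8


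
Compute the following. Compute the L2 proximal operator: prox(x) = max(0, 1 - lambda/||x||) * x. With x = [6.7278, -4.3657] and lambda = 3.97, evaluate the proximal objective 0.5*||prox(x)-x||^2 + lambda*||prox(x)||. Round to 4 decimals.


Step 1: Compute ||x||.
||x|| = 8.0201
Step 2: Compute scaling factor.
scale = max(0, 1 - 3.97/8.0201) = 0.505
Step 3: prox(x) = [3.3975, -2.2047]
||prox(x)|| = 4.0501
Step 4: Proximal objective.
0.5*||prox-x||^2 = 7.8805
lambda*||prox|| = 16.0789
Total = 23.9595


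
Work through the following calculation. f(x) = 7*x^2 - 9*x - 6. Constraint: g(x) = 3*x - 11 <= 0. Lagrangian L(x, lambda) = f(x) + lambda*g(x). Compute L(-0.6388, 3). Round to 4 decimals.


Step 1: Evaluate f(x).
f(-0.6388) = 7*(-0.6388)^2 - 9*(-0.6388) - 6 = 2.6057
Step 2: Evaluate g(x).
g(-0.6388) = 3*-0.6388 - 11 = -12.9164
Step 3: Compute Lagrangian.
L = 2.6057 + 3*-12.9164 = -36.1435


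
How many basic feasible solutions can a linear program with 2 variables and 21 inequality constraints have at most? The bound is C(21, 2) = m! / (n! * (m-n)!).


Each vertex corresponds to some choice of n active constraints out of m, so the number of vertices is at most C(m, n) = m! / (n!(m-n)!).
m = 21, n = 2
Numerator: 21 * 20
Denominator: 2! = 2
C(21, 2) = 210


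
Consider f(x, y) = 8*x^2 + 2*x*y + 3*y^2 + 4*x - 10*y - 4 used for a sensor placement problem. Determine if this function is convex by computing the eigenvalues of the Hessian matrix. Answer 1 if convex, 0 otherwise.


The Hessian of f(x,y) = 8*x^2 + 2*x*y + 3*y^2 + 4*x - 10*y - 4 is:
H = [[16, 2], [2, 6]]
Trace = 16 + 6 = 22
Determinant = 16*6 - (2)^2 = 92
Discriminant = (22)^2 - 4*92 = 116.0
Eigenvalues: lambda_1 = 5.6148, lambda_2 = 16.3852
The function is convex.

1


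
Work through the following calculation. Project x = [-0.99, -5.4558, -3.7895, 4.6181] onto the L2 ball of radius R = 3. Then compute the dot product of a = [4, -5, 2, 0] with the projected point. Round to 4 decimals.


Step 1: Compute ||x|| (intermediates to 6 decimals).
||x|| = sqrt((-0.99)^2 + (-5.4558)^2 + (-3.7895)^2 + 4.6181^2) = 8.150645
Step 2: Project.
Since ||x|| > R, scale = R/||x|| = 3/8.150645 = 0.368069, proj(x) = scale * x
proj(x) = [-0.364388, -2.008111, -1.394797, 1.699779]
Step 3: Dot product.
a^T * proj(x) = 4*(-0.364388) - 5*(-2.008111) + 2*(-1.394797) + 0*1.699779 = 5.7934


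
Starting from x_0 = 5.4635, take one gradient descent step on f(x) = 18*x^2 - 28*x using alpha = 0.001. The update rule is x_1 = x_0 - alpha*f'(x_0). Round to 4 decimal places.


We compute the gradient at x_0 and apply the update.
f'(x) = 36*x - 28
f'(5.4635) = 36*5.4635 - 28 = 168.686
x_1 = 5.4635 - 0.001*168.686 = 5.2948


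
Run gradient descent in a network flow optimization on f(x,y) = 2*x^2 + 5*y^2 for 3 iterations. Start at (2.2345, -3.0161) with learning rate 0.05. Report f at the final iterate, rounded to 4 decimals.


Gradient descent on f(x,y) = 2*x^2 + 5*y^2.
Starting point: (2.2345, -3.0161), alpha = 0.05
Step 1: grad_x = 2*2*2.2345 = 8.938, grad_y = 2*5*-3.0161 = -30.161
  x_1 = 2.2345 - 0.05*8.938 = 1.7876
  y_1 = -3.0161 - 0.05*-30.161 = -1.5081
Step 2: grad_x = 2*2*1.7876 = 7.1504, grad_y = 2*5*-1.5081 = -15.0805
  x_2 = 1.7876 - 0.05*7.1504 = 1.4301
  y_2 = -1.5081 - 0.05*-15.0805 = -0.754
Step 3: grad_x = 2*2*1.4301 = 5.7203, grad_y = 2*5*-0.754 = -7.5403
  x_3 = 1.4301 - 0.05*5.7203 = 1.1441
  y_3 = -0.754 - 0.05*-7.5403 = -0.377
f(1.1441, -0.377) = 2*1.1441^2 + 5*(-0.377)^2 = 3.3285


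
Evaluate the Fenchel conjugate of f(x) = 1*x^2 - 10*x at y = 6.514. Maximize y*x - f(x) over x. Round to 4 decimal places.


f*(y) = sup_x {y*x - a*x^2 - b*x} = sup_x {(y-b)*x - a*x^2}
FOC: (y - b) - 2a*x = 0 => x* = (y - b)/(2a)
x* = (6.514 + 10)/(2*1) = 8.257
f*(6.514) = (y-b)^2/(4a) = (6.514 + 10)^2/(4*1)
= 272.7122/4 = 68.178


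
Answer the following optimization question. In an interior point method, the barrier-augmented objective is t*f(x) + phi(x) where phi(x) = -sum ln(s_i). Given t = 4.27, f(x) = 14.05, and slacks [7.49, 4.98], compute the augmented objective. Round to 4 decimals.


Step 1: Compute log-barrier.
ln values: [2.0136, 1.6054]
phi = -(2.0136 + 1.6054) = -3.619
Step 2: Compute augmented objective.
t*f(x) = 4.27*14.05 = 59.9935
Total = 59.9935 - 3.619 = 56.3745


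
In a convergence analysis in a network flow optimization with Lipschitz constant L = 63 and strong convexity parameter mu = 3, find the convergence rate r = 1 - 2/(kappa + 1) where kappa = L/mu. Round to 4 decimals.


Step 1: Compute the condition number.
kappa = L/mu = 63/3 = 21.0
Step 2: Compute the convergence rate.
r = 1 - 2/(kappa + 1) = 1 - 2*mu/(L + mu) = (L - mu)/(L + mu) = 60/66 = 0.9091


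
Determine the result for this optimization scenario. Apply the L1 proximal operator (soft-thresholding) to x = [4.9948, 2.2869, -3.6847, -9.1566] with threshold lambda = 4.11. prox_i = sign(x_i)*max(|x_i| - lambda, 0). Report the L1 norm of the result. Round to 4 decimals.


Soft-thresholding with lambda = 4.11:
prox(4.9948) = sign(4.9948)*max(|4.9948| - 4.11, 0) = 0.8848
prox(2.2869) = sign(2.2869)*max(|2.2869| - 4.11, 0) = 0.0
prox(-3.6847) = sign(-3.6847)*max(|-3.6847| - 4.11, 0) = 0.0
prox(-9.1566) = sign(-9.1566)*max(|-9.1566| - 4.11, 0) = -5.0466
prox(x) = [0.8848, 0.0, 0.0, -5.0466]
||prox(x)||_1 = 0.8848 + 0.0 + 0.0 + 5.0466 = 5.9314


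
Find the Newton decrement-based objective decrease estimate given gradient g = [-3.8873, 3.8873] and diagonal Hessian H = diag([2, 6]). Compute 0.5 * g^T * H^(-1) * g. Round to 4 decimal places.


Step 1: H is diagonal, so H^(-1) * g = [-1.9437, 0.6479].
Step 2: g^T H^(-1) g = sum_i g_i^2 / H_ii
  = (-3.8873)^2/2 + (3.8873)^2/6
  = 7.5556 + 2.5185 = 10.0741
Step 3: Objective decrease = 0.5 * g^T H^(-1) g = 5.037


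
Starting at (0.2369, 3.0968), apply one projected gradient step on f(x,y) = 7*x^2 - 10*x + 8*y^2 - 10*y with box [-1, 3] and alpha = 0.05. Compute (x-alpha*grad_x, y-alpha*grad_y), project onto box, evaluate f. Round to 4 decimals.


Step 1: Compute gradient at (0.2369, 3.0968).
grad_x = 2*7*0.2369 - 10 = -6.6834
grad_y = 2*8*3.0968 - 10 = 39.5488
Step 2: Gradient step.
x_raw = 0.2369 - 0.05*-6.6834 = 0.5711
y_raw = 3.0968 - 0.05*39.5488 = 1.1194
Step 3: Project onto [-1, 3].
x_proj = clip(0.5711) = 0.5711
y_proj = clip(1.1194) = 1.1194
Step 4: Evaluate f.
f(0.5711, 1.1194) = -4.5977


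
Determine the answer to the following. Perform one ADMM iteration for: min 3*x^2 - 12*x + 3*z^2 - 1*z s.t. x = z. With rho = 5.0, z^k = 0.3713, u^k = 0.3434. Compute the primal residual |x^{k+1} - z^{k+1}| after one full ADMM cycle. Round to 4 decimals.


ADMM iteration with rho = 5.0, z^k = 0.3713, u^k = 0.3434
Step 1: x-update.
Minimize 3*x^2 - 12*x + (5.0/2)*(x - 0.3713 + 0.3434)^2
FOC: (2*3 + 5.0)*x = 12 + 5.0*(0.3713 - 0.3434)
x^{k+1} = 1.1036
Step 2: z-update.
Minimize 3*z^2 - 1*z + (5.0/2)*(1.1036 - z + 0.3434)^2
FOC: (2*3 + 5.0)*z = 1 + 5.0*(1.1036 + 0.3434)
z^{k+1} = 0.7486
Step 3: u-update.
u^{k+1} = 0.3434 + 1.1036 - 0.7486 = 0.6984
Step 4: Primal residual = |1.1036 - 0.7486| = 0.355


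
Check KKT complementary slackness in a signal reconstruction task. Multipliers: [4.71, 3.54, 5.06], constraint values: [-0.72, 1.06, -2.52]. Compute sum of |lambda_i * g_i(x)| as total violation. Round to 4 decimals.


KKT complementary slackness check:
lambda_1 * g_1 = 4.71 * -0.72 = -3.3912
lambda_2 * g_2 = 3.54 * 1.06 = 3.7524
lambda_3 * g_3 = 5.06 * -2.52 = -12.7512
Total violation = 3.3912 + 3.7524 + 12.7512 = 19.8948


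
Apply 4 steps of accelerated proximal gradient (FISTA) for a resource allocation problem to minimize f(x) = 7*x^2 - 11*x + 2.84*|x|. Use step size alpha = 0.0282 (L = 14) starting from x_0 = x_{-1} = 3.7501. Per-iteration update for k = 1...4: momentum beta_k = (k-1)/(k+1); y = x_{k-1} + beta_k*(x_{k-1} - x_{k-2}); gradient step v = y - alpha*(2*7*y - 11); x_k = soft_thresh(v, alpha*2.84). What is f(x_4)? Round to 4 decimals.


FISTA on f(x) = 7*x^2 - 11*x + 2.84*|x|
L = 14, alpha = 0.0282
Iteration 1: beta = 0.0, y = 3.7501 + 0.0*(3.7501 - 3.7501) = 3.7501
  grad(y) = 41.5014, v = y - alpha*grad = 2.5798
  prox(v) = soft_thresh(2.5798, 0.0801) = 2.4997
Iteration 2: beta = 0.3333, y = 2.4997 + 0.3333*(2.4997 - 3.7501) = 2.0829
  grad(y) = 18.1601, v = y - alpha*grad = 1.5707
  prox(v) = soft_thresh(1.5707, 0.0801) = 1.4907
Iteration 3: beta = 0.5, y = 1.4907 + 0.5*(1.4907 - 2.4997) = 0.9862
  grad(y) = 2.8062, v = y - alpha*grad = 0.907
  prox(v) = soft_thresh(0.907, 0.0801) = 0.8269
Iteration 4: beta = 0.6, y = 0.8269 + 0.6*(0.8269 - 1.4907) = 0.4287
  grad(y) = -4.9983, v = y - alpha*grad = 0.5696
  prox(v) = soft_thresh(0.5696, 0.0801) = 0.4896
f(x_4) = 7*0.4896^2 - 11*0.4896 + 2.84*|0.4896| = -2.3171


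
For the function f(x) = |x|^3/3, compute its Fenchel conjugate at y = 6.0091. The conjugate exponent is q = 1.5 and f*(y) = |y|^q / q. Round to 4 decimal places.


The conjugate exponent q satisfies 1/p + 1/q = 1.
p = 3, so q = 3/(3 - 1) = 1.5
|y|^q = 6.0091^1.5 = 14.7304
f*(6.0091) = 14.7304 / 1.5 = 9.8203


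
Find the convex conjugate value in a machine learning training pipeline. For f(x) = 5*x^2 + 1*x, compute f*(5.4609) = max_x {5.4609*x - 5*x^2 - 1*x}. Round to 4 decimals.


f*(y) = sup_x {y*x - a*x^2 - b*x} = sup_x {(y-b)*x - a*x^2}
FOC: (y - b) - 2a*x = 0 => x* = (y - b)/(2a)
x* = (5.4609 - 1)/(2*5) = 0.4461
f*(5.4609) = (y-b)^2/(4a) = (5.4609 - 1)^2/(4*5)
= 19.8996/20 = 0.995


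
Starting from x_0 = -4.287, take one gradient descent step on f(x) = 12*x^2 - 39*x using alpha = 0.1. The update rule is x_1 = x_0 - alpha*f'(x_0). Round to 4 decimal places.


We compute the gradient at x_0 and apply the update.
f'(x) = 24*x - 39
f'(-4.287) = 24*-4.287 - 39 = -141.888
x_1 = -4.287 - 0.1*-141.888 = 9.9018


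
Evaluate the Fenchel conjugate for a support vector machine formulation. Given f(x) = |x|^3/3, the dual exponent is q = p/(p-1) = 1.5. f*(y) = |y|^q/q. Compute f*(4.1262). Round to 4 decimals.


The conjugate exponent q satisfies 1/p + 1/q = 1.
p = 3, so q = 3/(3 - 1) = 1.5
|y|^q = 4.1262^1.5 = 8.3816
f*(4.1262) = 8.3816 / 1.5 = 5.5877


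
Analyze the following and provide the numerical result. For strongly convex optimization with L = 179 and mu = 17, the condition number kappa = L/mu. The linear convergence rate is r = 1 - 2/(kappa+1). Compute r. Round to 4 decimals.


Step 1: Compute the condition number.
kappa = L/mu = 179/17 = 10.5294
Step 2: Compute the convergence rate.
r = 1 - 2/(kappa + 1) = 1 - 2*mu/(L + mu) = (L - mu)/(L + mu) = 162/196 = 0.8265


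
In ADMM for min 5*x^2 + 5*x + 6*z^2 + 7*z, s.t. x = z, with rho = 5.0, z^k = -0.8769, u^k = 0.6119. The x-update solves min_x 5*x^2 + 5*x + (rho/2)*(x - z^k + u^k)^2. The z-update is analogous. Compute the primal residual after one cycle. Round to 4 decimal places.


ADMM iteration with rho = 5.0, z^k = -0.8769, u^k = 0.6119
Step 1: x-update.
Minimize 5*x^2 + 5*x + (5.0/2)*(x + 0.8769 + 0.6119)^2
FOC: (2*5 + 5.0)*x = -5 + 5.0*(-0.8769 - 0.6119)
x^{k+1} = -0.8296
Step 2: z-update.
Minimize 6*z^2 + 7*z + (5.0/2)*(-0.8296 - z + 0.6119)^2
FOC: (2*6 + 5.0)*z = -7 + 5.0*(-0.8296 + 0.6119)
z^{k+1} = -0.4758
Step 3: u-update.
u^{k+1} = 0.6119 - 0.8296 + 0.4758 = 0.2581
Step 4: Primal residual = |-0.8296 + 0.4758| = 0.3538


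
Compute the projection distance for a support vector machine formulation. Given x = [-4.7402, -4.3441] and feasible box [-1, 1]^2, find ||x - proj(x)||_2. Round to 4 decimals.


Project each component onto [-1, 1].
clip(-4.7402) = -1.0, clip(-4.3441) = -1.0
Projection = [-1.0, -1.0]
Squared diffs: [13.9891, 11.183]
Distance = sqrt(25.1721) = 5.0172


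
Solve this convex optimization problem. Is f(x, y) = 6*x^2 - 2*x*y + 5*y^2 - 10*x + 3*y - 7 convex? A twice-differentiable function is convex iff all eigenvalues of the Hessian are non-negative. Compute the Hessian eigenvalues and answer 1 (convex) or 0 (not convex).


The Hessian of f(x,y) = 6*x^2 - 2*x*y + 5*y^2 - 10*x + 3*y - 7 is:
H = [[12, -2], [-2, 10]]
Trace = 12 + 10 = 22
Determinant = 12*10 - (-2)^2 = 116
Discriminant = (22)^2 - 4*116 = 20.0
Eigenvalues: lambda_1 = 8.7639, lambda_2 = 13.2361
The function is convex.

1


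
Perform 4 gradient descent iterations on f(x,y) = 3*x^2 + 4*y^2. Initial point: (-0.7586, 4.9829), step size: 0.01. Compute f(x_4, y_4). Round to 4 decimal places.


Gradient descent on f(x,y) = 3*x^2 + 4*y^2.
Starting point: (-0.7586, 4.9829), alpha = 0.01
Step 1: grad_x = 2*3*-0.7586 = -4.5516, grad_y = 2*4*4.9829 = 39.8632
  x_1 = -0.7586 - 0.01*-4.5516 = -0.7131
  y_1 = 4.9829 - 0.01*39.8632 = 4.5843
Step 2: grad_x = 2*3*-0.7131 = -4.2785, grad_y = 2*4*4.5843 = 36.6741
  x_2 = -0.7131 - 0.01*-4.2785 = -0.6703
  y_2 = 4.5843 - 0.01*36.6741 = 4.2175
Step 3: grad_x = 2*3*-0.6703 = -4.0218, grad_y = 2*4*4.2175 = 33.7402
  x_3 = -0.6703 - 0.01*-4.0218 = -0.6301
  y_3 = 4.2175 - 0.01*33.7402 = 3.8801
Step 4: grad_x = 2*3*-0.6301 = -3.7805, grad_y = 2*4*3.8801 = 31.041
  x_4 = -0.6301 - 0.01*-3.7805 = -0.5923
  y_4 = 3.8801 - 0.01*31.041 = 3.5697
f(-0.5923, 3.5697) = 3*(-0.5923)^2 + 4*3.5697^2 = 52.0238


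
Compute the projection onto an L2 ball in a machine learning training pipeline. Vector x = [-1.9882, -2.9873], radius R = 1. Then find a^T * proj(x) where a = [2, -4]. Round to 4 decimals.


Step 1: Compute ||x|| (intermediates to 6 decimals).
||x|| = sqrt((-1.9882)^2 + (-2.9873)^2) = 3.58844
Step 2: Project.
Since ||x|| > R, scale = R/||x|| = 1/3.58844 = 0.278673, proj(x) = scale * x
proj(x) = [-0.554058, -0.83248]
Step 3: Dot product.
a^T * proj(x) = 2*(-0.554058) - 4*(-0.83248) = 2.2218


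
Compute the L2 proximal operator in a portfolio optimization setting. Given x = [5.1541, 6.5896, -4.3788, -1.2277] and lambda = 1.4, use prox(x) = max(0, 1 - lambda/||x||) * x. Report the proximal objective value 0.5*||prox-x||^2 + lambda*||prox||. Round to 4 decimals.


Step 1: Compute ||x||.
||x|| = 9.522
Step 2: Compute scaling factor.
scale = max(0, 1 - 1.4/9.522) = 0.853
Step 3: prox(x) = [4.3963, 5.6207, -3.735, -1.0472]
||prox(x)|| = 8.122
Step 4: Proximal objective.
0.5*||prox-x||^2 = 0.98
lambda*||prox|| = 11.3708
Total = 12.3508


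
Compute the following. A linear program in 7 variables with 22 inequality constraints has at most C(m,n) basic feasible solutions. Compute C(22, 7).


Each vertex corresponds to some choice of n active constraints out of m, so the number of vertices is at most C(m, n) = m! / (n!(m-n)!).
m = 22, n = 7
Numerator: 22 * 21 * 20 * 19 * 18 * 17 * 16
Denominator: 7! = 5040
C(22, 7) = 170544


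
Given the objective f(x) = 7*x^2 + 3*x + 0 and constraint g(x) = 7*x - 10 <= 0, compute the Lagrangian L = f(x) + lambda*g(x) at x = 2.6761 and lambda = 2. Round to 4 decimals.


Step 1: Evaluate f(x).
f(2.6761) = 7*2.6761^2 + 3*2.6761 + 0 = 58.1589
Step 2: Evaluate g(x).
g(2.6761) = 7*2.6761 - 10 = 8.7327
Step 3: Compute Lagrangian.
L = 58.1589 + 2*8.7327 = 75.6243


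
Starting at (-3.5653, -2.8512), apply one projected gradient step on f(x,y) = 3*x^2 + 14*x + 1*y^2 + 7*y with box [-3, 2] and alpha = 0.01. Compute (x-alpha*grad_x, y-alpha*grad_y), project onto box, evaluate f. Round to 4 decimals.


Step 1: Compute gradient at (-3.5653, -2.8512).
grad_x = 2*3*-3.5653 + 14 = -7.3918
grad_y = 2*1*-2.8512 + 7 = 1.2976
Step 2: Gradient step.
x_raw = -3.5653 - 0.01*-7.3918 = -3.4914
y_raw = -2.8512 - 0.01*1.2976 = -2.8642
Step 3: Project onto [-3, 2].
x_proj = clip(-3.4914) = -3.0
y_proj = clip(-2.8642) = -2.8642
Step 4: Evaluate f.
f(-3.0, -2.8642) = -26.8457


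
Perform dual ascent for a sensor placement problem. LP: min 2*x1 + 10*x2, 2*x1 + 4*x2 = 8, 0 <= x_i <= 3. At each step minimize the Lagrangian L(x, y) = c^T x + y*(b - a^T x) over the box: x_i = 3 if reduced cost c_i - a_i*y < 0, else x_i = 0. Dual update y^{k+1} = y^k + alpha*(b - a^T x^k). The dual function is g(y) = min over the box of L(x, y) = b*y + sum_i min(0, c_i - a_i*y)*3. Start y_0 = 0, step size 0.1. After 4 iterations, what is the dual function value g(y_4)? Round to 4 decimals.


Dual ascent for LP: min 2*x1 + 10*x2, 2*x1 + 4*x2 = 8, 0 <= x_i <= 3
Step 1: y^k = 0.0, reduced costs: (2.0, 10.0)
  x^k = (0.0, 0.0), subgradient = b - a^T x = 8.0
  y^{k+1} = 0.0 + 0.1*8.0 = 0.8
Step 2: y^k = 0.8, reduced costs: (0.4, 6.8)
  x^k = (0.0, 0.0), subgradient = b - a^T x = 8.0
  y^{k+1} = 0.8 + 0.1*8.0 = 1.6
Step 3: y^k = 1.6, reduced costs: (-1.2, 3.6)
  x^k = (3.0, 0.0), subgradient = b - a^T x = 2.0
  y^{k+1} = 1.6 + 0.1*2.0 = 1.8
Step 4: y^k = 1.8, reduced costs: (-1.6, 2.8)
  x^k = (3.0, 0.0), subgradient = b - a^T x = 2.0
  y^{k+1} = 1.8 + 0.1*2.0 = 2.0
Dual objective at y_4 = 2.0: reduced costs (-2.0, 2.0), box minimizer x = (3.0, 0.0)
g(y_4) = b*y + (c1 - a1*y)*x1 + (c2 - a2*y)*x2 = 8*2.0 + (-2.0)*3.0 + 2.0*0.0 = 16.0 - 6.0 + 0.0 = 10.0


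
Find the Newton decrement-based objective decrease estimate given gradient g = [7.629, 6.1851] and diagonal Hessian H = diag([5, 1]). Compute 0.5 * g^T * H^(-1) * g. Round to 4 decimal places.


Step 1: H is diagonal, so H^(-1) * g = [1.5258, 6.1851].
Step 2: g^T H^(-1) g = sum_i g_i^2 / H_ii
  = (7.629)^2/5 + (6.1851)^2/1
  = 11.6403 + 38.2555 = 49.8958
Step 3: Objective decrease = 0.5 * g^T H^(-1) g = 24.9479


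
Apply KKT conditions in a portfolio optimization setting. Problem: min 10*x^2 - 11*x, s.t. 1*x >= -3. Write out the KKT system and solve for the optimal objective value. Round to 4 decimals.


Step 1: Try lambda = 0 (constraint inactive).
Stationarity: 2*10*x - 11 = 0
x* = 11/(2*10) = 0.55
Check constraint: 1*0.55 = 0.55 >= -3 -- satisfied.
Step 2: Compute optimal value.
f(x*) = 10*0.55^2 - 11*0.55 = -3.025


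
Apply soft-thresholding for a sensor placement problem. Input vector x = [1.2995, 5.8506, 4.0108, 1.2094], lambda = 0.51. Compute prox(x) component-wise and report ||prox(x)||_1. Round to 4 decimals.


Soft-thresholding with lambda = 0.51:
prox(1.2995) = sign(1.2995)*max(|1.2995| - 0.51, 0) = 0.7895
prox(5.8506) = sign(5.8506)*max(|5.8506| - 0.51, 0) = 5.3406
prox(4.0108) = sign(4.0108)*max(|4.0108| - 0.51, 0) = 3.5008
prox(1.2094) = sign(1.2094)*max(|1.2094| - 0.51, 0) = 0.6994
prox(x) = [0.7895, 5.3406, 3.5008, 0.6994]
||prox(x)||_1 = 0.7895 + 5.3406 + 3.5008 + 0.6994 = 10.3303


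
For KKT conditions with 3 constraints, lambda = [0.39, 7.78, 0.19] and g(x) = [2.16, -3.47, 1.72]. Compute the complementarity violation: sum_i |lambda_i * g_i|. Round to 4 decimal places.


KKT complementary slackness check:
lambda_1 * g_1 = 0.39 * 2.16 = 0.8424
lambda_2 * g_2 = 7.78 * -3.47 = -26.9966
lambda_3 * g_3 = 0.19 * 1.72 = 0.3268
Total violation = 0.8424 + 26.9966 + 0.3268 = 28.1658


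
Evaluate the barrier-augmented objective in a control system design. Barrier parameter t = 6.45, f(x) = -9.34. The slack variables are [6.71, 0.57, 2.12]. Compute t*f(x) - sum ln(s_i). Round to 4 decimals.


Step 1: Compute log-barrier.
ln values: [1.9036, -0.5621, 0.7514]
phi = -(1.9036 - 0.5621 + 0.7514) = -2.0929
Step 2: Compute augmented objective.
t*f(x) = 6.45*-9.34 = -60.243
Total = -60.243 - 2.0929 = -62.3359


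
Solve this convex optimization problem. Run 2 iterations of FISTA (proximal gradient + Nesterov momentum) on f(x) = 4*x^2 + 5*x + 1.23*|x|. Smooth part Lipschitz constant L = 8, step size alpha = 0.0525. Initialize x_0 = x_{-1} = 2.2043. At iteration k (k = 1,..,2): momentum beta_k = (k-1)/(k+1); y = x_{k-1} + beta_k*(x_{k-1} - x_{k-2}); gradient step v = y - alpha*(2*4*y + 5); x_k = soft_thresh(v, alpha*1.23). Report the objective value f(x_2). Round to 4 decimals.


FISTA on f(x) = 4*x^2 + 5*x + 1.23*|x|
L = 8, alpha = 0.0525
Iteration 1: beta = 0.0, y = 2.2043 + 0.0*(2.2043 - 2.2043) = 2.2043
  grad(y) = 22.6344, v = y - alpha*grad = 1.016
  prox(v) = soft_thresh(1.016, 0.0646) = 0.9514
Iteration 2: beta = 0.3333, y = 0.9514 + 0.3333*(0.9514 - 2.2043) = 0.5338
  grad(y) = 9.2703, v = y - alpha*grad = 0.0471
  prox(v) = soft_thresh(0.0471, 0.0646) = 0.0
f(x_2) = 4*0.0^2 + 5*0.0 + 1.23*|0.0| = 0.0


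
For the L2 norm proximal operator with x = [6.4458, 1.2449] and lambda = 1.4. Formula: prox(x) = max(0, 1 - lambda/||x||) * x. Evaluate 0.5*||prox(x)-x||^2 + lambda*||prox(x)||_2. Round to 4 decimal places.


Step 1: Compute ||x||.
||x|| = 6.5649
Step 2: Compute scaling factor.
scale = max(0, 1 - 1.4/6.5649) = 0.7867
Step 3: prox(x) = [5.0712, 0.9794]
||prox(x)|| = 5.1649
Step 4: Proximal objective.
0.5*||prox-x||^2 = 0.98
lambda*||prox|| = 7.2309
Total = 8.2109


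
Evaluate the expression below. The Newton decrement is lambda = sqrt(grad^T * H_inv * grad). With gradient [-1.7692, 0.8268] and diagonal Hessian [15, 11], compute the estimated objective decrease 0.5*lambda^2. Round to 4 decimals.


Step 1: H is diagonal, so H^(-1) * g = [-0.1179, 0.0752].
Step 2: g^T H^(-1) g = sum_i g_i^2 / H_ii
  = (-1.7692)^2/15 + (0.8268)^2/11
  = 0.2087 + 0.0621 = 0.2708
Step 3: Objective decrease = 0.5 * g^T H^(-1) g = 0.1354


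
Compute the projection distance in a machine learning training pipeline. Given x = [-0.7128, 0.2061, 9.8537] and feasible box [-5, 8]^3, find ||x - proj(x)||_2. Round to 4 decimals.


Project each component onto [-5, 8].
clip(-0.7128) = -0.7128, clip(0.2061) = 0.2061, clip(9.8537) = 8.0
Projection = [-0.7128, 0.2061, 8.0]
Squared diffs: [0.0, 0.0, 3.4362]
Distance = sqrt(3.4362) = 1.8537


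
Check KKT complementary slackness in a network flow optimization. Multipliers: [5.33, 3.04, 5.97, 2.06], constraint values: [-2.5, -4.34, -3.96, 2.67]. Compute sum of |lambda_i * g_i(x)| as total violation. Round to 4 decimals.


KKT complementary slackness check:
lambda_1 * g_1 = 5.33 * -2.5 = -13.325
lambda_2 * g_2 = 3.04 * -4.34 = -13.1936
lambda_3 * g_3 = 5.97 * -3.96 = -23.6412
lambda_4 * g_4 = 2.06 * 2.67 = 5.5002
Total violation = 13.325 + 13.1936 + 23.6412 + 5.5002 = 55.66
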